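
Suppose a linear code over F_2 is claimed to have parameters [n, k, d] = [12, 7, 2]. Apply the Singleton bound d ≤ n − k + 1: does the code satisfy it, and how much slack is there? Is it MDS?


Singleton RHS = n − k + 1 = 6, slack = 4, bound satisfied, not MDS.

Singleton bound: d ≤ n − k + 1.
Here n = 12, k = 7, so n − k + 1 = 6.
Given d = 2, check d ≤ 6: YES.
Slack = (n − k + 1) − d = 4.
The code is NOT MDS (slack = 4 > 0).
Description: the claimed parameters are [12, 7, 2]_2; such a code would be non-MDS.


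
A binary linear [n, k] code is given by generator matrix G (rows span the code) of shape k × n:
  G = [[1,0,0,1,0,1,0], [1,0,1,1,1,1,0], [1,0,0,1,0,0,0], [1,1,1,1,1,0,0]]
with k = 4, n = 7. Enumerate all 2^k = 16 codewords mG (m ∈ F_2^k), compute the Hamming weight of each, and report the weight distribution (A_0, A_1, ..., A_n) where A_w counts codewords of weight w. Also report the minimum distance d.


Weight distribution: A_0 = 1, A_1 = 2, A_2 = 3, A_3 = 4, A_4 = 3, A_5 = 2, A_6 = 1. Minimum distance d = 1.

Enumerate all 2^4 = 16 messages m ∈ F_2^4.
For each, compute codeword c = mG in F_2^7, then tally its weight.
  m = 0000 → c = 0000000, weight = 0.
  m = 1000 → c = 1001010, weight = 3.
  m = 0100 → c = 1011110, weight = 5.
  m = 1100 → c = 0010100, weight = 2.
  m = 0010 → c = 1001000, weight = 2.
  m = 1010 → c = 0000010, weight = 1.
  m = 0110 → c = 0010110, weight = 3.
  m = 1110 → c = 1011100, weight = 4.
  m = 0001 → c = 1111100, weight = 5.
  m = 1001 → c = 0110110, weight = 4.
  m = 0101 → c = 0100010, weight = 2.
  m = 1101 → c = 1101000, weight = 3.
  m = 0011 → c = 0110100, weight = 3.
  m = 1011 → c = 1111110, weight = 6.
  m = 0111 → c = 1101010, weight = 4.
  m = 1111 → c = 0100000, weight = 1.
Tally weights:
  weight 0: 1 codewords.
  weight 1: 2 codewords.
  weight 2: 3 codewords.
  weight 3: 4 codewords.
  weight 4: 3 codewords.
  weight 5: 2 codewords.
  weight 6: 1 codewords.
Minimum distance d = smallest w > 0 with A_w > 0 = 1.
Sanity: Σ A_w = 16 = 2^4 = 16 ✓.


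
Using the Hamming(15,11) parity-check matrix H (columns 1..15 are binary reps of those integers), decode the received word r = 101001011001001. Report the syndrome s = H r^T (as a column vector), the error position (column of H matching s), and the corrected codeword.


s = (0, 1, 1, 0)^T, error position = 6, corrected codeword c = 101000011001001

Compute s = H r^T mod 2 one row at a time:
  s_1 = 1 + 1 + 0 + 0 + 1 + 0 + 0 + 1 = 4 ≡ 0 (mod 2).
  s_2 = 0 + 0 + 1 + 0 + 1 + 0 + 0 + 1 = 3 ≡ 1 (mod 2).
  s_3 = 0 + 1 + 1 + 0 + 0 + 0 + 0 + 1 = 3 ≡ 1 (mod 2).
  s_4 = 1 + 1 + 0 + 0 + 1 + 0 + 0 + 1 = 4 ≡ 0 (mod 2).
s = (0, 1, 1, 0)^T — this equals column 6 of H (binary 0110), so error is at position 6.
Correct: flip bit 6 of r = 101001011001001 to get c = 101000011001001.


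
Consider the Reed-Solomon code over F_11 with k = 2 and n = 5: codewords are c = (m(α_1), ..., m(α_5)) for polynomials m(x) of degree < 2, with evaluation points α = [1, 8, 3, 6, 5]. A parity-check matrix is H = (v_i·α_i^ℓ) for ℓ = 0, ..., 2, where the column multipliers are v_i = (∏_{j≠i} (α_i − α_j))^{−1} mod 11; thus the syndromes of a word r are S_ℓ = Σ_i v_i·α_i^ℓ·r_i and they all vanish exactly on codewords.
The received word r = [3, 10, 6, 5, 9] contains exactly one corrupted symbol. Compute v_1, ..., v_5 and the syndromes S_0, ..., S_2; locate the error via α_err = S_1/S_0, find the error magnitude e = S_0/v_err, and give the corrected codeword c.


S = (2, 5, 7), error at position 2, error magnitude e = 2, c = [3, 8, 6, 5, 9].

Step 1: column multipliers v_i = (∏_{j≠i}(α_i − α_j))^{−1} mod 11.
  i = 1 (α = 1): (1−8)(1−3)(1−6)(1−5) = (−7)·(−2)·(−5)·(−4) = 280 ≡ 5, so v_1 = 5^{−1} = 9 (mod 11).
  i = 2 (α = 8): (8−1)(8−3)(8−6)(8−5) = 7·5·2·3 = 210 ≡ 1, so v_2 = 1^{−1} = 1 (mod 11).
  i = 3 (α = 3): (3−1)(3−8)(3−6)(3−5) = 2·(−5)·(−3)·(−2) = −60 ≡ 6, so v_3 = 6^{−1} = 2 (mod 11).
  i = 4 (α = 6): (6−1)(6−8)(6−3)(6−5) = 5·(−2)·3·1 = −30 ≡ 3, so v_4 = 3^{−1} = 4 (mod 11).
  i = 5 (α = 5): (5−1)(5−8)(5−3)(5−6) = 4·(−3)·2·(−1) = 24 ≡ 2, so v_5 = 2^{−1} = 6 (mod 11).
  v = [9, 1, 2, 4, 6].
Step 2: syndromes of r = [3, 10, 6, 5, 9] (all sums mod 11).
  S_0 = Σ v_i r_i = 9·3 + 1·10 + 2·6 + 4·5 + 6·9 = 123 ≡ 2.
  S_1 = Σ v_i α_i r_i = 9·1·3 + 1·8·10 + 2·3·6 + 4·6·5 + 6·5·9 = 533 ≡ 5.
  α_i^2 mod 11 = [1, 9, 9, 3, 3].
  S_2 = Σ v_i α_i^2 r_i = 9·1·3 + 1·9·10 + 2·9·6 + 4·3·5 + 6·3·9 = 447 ≡ 7.
  S = (2, 5, 7) ≠ 0, so r is not a codeword (an error is present).
Step 3: locate the error. For a single error e at position i, S_ℓ = v_i·e·α_i^ℓ, so α_err = S_1/S_0.
  S_0^{−1} = 2^{−1} = 6 (mod 11), so α_err = 5·6 = 30 ≡ 8 = α_2. Error position i = 2.
  Consistency check: S_2/S_1 = 7·9 = 63 ≡ 8 = α_err ✓ (single-error assumption holds).
Step 4: error magnitude e = S_0/v_2 = S_0·∏_{j≠2}(α_2 − α_j) = 2·1 = 2 ≡ 2 (mod 11).
Step 5: correct position 2: c_2 = r_2 − e = 10 − 2 ≡ 8 (mod 11). Hence c = [3, 8, 6, 5, 9].
  Check: interpolating c through the α_i gives m(x) = 7 + 7·x (degree < 2) with m(α_i) = c_i for every i, so c is indeed a codeword.


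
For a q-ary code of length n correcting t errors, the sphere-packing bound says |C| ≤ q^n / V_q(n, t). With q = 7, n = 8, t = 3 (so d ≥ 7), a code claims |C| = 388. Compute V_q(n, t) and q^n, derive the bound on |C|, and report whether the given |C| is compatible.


V_q(n, t) = 13153, q^n = 5764801, Hamming bound = 438, |C| = 388 ≤ bound (satisfied).

Step 1: Compute V_q(n, t) = Σ_{j=0}^3 C(n, j) (q−1)^j.
  j = 0: C(8,0)·(6)^0 = 1·1 = 1.
  j = 1: C(8,1)·(6)^1 = 8·6 = 48.
  j = 2: C(8,2)·(6)^2 = 28·36 = 1008.
  j = 3: C(8,3)·(6)^3 = 56·216 = 12096.
  V_q(n, t) = 1 + 48 + 1008 + 12096 = 13153.
Step 2: q^n = 7^8 = 5764801.
Step 3: Hamming bound ⌊q^n / V_q(n,t)⌋ = ⌊5764801/13153⌋ = 438.
Step 4: Compare |C| = 388 to 438: satisfied.
The claimed |C| lies below the Hamming bound.


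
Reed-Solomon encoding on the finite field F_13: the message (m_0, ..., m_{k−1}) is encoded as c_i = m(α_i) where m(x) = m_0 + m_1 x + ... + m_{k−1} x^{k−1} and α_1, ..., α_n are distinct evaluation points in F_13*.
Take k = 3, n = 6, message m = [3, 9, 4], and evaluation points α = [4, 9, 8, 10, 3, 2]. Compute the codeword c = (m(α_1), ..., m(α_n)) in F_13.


c = [12, 5, 6, 12, 1, 11]

Message polynomial: m(x) = 3 + 9·x + 4·x^2 (mod 13).
For each evaluation point α_i, compute m(α_i) mod 13:
  α_1 = 4: Horner steps 4 → 12 → 12, so m(4) = 12.
  α_2 = 9: Horner steps 4 → 6 → 5, so m(9) = 5.
  α_3 = 8: Horner steps 4 → 2 → 6, so m(8) = 6.
  α_4 = 10: Horner steps 4 → 10 → 12, so m(10) = 12.
  α_5 = 3: Horner steps 4 → 8 → 1, so m(3) = 1.
  α_6 = 2: Horner steps 4 → 4 → 11, so m(2) = 11.
Codeword c = [12, 5, 6, 12, 1, 11] ∈ F_13^6.


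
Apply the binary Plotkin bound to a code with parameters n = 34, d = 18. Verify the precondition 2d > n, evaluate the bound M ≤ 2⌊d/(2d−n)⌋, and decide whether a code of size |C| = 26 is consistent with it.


Plotkin bound M ≤ 18; given |C| = 26 > bound (violated).

Check applicability: 2d = 36, n = 34.
2d − n = 2 > 0, so Plotkin applies.
Compute d/(2d−n) = 18/2 ≈ 9.0000.
⌊d/(2d−n)⌋ = 9.
Plotkin bound: M ≤ 2·9 = 18.
Given |C| = 26, check: VIOLATED.
This |C| is above the Plotkin bound, so no binary code with n = 34, d = 18 and 26 codewords exists.


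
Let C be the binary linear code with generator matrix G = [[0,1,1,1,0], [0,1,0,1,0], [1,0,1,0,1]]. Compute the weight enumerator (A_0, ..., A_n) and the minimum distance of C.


Weight distribution: A_0 = 1, A_1 = 1, A_2 = 2, A_3 = 2, A_4 = 1, A_5 = 1. Minimum distance d = 1.

Enumerate all 2^3 = 8 messages m ∈ F_2^3.
For each, compute codeword c = mG in F_2^5, then tally its weight.
  m = 000 → c = 00000, weight = 0.
  m = 100 → c = 01110, weight = 3.
  m = 010 → c = 01010, weight = 2.
  m = 110 → c = 00100, weight = 1.
  m = 001 → c = 10101, weight = 3.
  m = 101 → c = 11011, weight = 4.
  m = 011 → c = 11111, weight = 5.
  m = 111 → c = 10001, weight = 2.
Tally weights:
  weight 0: 1 codewords.
  weight 1: 1 codewords.
  weight 2: 2 codewords.
  weight 3: 2 codewords.
  weight 4: 1 codewords.
  weight 5: 1 codewords.
Minimum distance d = smallest w > 0 with A_w > 0 = 1.
Sanity: Σ A_w = 8 = 2^3 = 8 ✓.


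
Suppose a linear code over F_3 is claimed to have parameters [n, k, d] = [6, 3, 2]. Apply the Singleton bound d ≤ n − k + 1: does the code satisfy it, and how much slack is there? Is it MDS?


Singleton RHS = n − k + 1 = 4, slack = 2, bound satisfied, not MDS.

Singleton bound: d ≤ n − k + 1.
Here n = 6, k = 3, so n − k + 1 = 4.
Given d = 2, check d ≤ 4: YES.
Slack = (n − k + 1) − d = 2.
The code is NOT MDS (slack = 2 > 0).
Description: the claimed parameters are [6, 3, 2]_3; such a code would be non-MDS.


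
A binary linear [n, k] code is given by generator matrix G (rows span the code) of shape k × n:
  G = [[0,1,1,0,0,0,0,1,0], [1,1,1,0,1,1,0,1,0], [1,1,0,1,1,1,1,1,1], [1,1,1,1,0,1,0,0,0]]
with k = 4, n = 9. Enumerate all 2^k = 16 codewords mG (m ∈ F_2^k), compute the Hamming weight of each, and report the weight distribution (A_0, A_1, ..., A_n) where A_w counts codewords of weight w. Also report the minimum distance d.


Weight distribution: A_0 = 1, A_3 = 3, A_4 = 4, A_5 = 4, A_6 = 2, A_7 = 1, A_8 = 1. Minimum distance d = 3.

Enumerate all 2^4 = 16 messages m ∈ F_2^4.
For each, compute codeword c = mG in F_2^9, then tally its weight.
  m = 0000 → c = 000000000, weight = 0.
  m = 1000 → c = 011000010, weight = 3.
  m = 0100 → c = 111011010, weight = 6.
  m = 1100 → c = 100011000, weight = 3.
  m = 0010 → c = 110111111, weight = 8.
  m = 1010 → c = 101111101, weight = 7.
  m = 0110 → c = 001100101, weight = 4.
  m = 1110 → c = 010100111, weight = 5.
  m = 0001 → c = 111101000, weight = 5.
  m = 1001 → c = 100101010, weight = 4.
  m = 0101 → c = 000110010, weight = 3.
  m = 1101 → c = 011110000, weight = 4.
  m = 0011 → c = 001010111, weight = 5.
  m = 1011 → c = 010010101, weight = 4.
  m = 0111 → c = 110001101, weight = 5.
  m = 1111 → c = 101001111, weight = 6.
Tally weights:
  weight 0: 1 codewords.
  weight 3: 3 codewords.
  weight 4: 4 codewords.
  weight 5: 4 codewords.
  weight 6: 2 codewords.
  weight 7: 1 codewords.
  weight 8: 1 codewords.
Minimum distance d = smallest w > 0 with A_w > 0 = 3.
Sanity: Σ A_w = 16 = 2^4 = 16 ✓.


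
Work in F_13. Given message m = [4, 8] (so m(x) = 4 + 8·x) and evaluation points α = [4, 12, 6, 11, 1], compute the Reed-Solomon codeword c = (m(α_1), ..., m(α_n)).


c = [10, 9, 0, 1, 12]

Message polynomial: m(x) = 4 + 8·x (mod 13).
For each evaluation point α_i, compute m(α_i) mod 13:
  α_1 = 4: Horner steps 8 → 10, so m(4) = 10.
  α_2 = 12: Horner steps 8 → 9, so m(12) = 9.
  α_3 = 6: Horner steps 8 → 0, so m(6) = 0.
  α_4 = 11: Horner steps 8 → 1, so m(11) = 1.
  α_5 = 1: Horner steps 8 → 12, so m(1) = 12.
Codeword c = [10, 9, 0, 1, 12] ∈ F_13^5.


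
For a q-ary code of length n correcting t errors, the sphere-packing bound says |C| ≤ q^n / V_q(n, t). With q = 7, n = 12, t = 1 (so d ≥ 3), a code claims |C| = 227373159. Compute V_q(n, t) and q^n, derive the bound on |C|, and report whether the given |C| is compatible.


V_q(n, t) = 73, q^n = 13841287201, Hamming bound = 189606673, |C| = 227373159 > bound (violated).

Step 1: Compute V_q(n, t) = Σ_{j=0}^1 C(n, j) (q−1)^j.
  j = 0: C(12,0)·(6)^0 = 1·1 = 1.
  j = 1: C(12,1)·(6)^1 = 12·6 = 72.
  V_q(n, t) = 1 + 72 = 73.
Step 2: q^n = 7^12 = 13841287201.
Step 3: Hamming bound ⌊q^n / V_q(n,t)⌋ = ⌊13841287201/73⌋ = 189606673.
Step 4: Compare |C| = 227373159 to 189606673: violated.
The claimed |C| lies above the Hamming bound, so no 7-ary code of length 12 with d ≥ 3 can have 227373159 codewords.


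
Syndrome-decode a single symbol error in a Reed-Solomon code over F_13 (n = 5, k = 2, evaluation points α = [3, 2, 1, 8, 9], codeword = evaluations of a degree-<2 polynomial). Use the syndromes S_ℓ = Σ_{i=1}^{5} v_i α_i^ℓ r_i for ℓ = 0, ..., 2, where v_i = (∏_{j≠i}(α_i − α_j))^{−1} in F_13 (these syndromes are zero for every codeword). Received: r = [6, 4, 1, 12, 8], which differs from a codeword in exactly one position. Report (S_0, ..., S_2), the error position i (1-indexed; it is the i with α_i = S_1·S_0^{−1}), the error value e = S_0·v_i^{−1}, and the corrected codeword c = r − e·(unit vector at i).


S = (2, 4, 8), error at position 2, error magnitude e = 7, c = [6, 10, 1, 12, 8].

Step 1: column multipliers v_i = (∏_{j≠i}(α_i − α_j))^{−1} mod 13.
  i = 1 (α = 3): (3−2)(3−1)(3−8)(3−9) = 1·2·(−5)·(−6) = 60 ≡ 8, so v_1 = 8^{−1} = 5 (mod 13).
  i = 2 (α = 2): (2−3)(2−1)(2−8)(2−9) = (−1)·1·(−6)·(−7) = −42 ≡ 10, so v_2 = 10^{−1} = 4 (mod 13).
  i = 3 (α = 1): (1−3)(1−2)(1−8)(1−9) = (−2)·(−1)·(−7)·(−8) = 112 ≡ 8, so v_3 = 8^{−1} = 5 (mod 13).
  i = 4 (α = 8): (8−3)(8−2)(8−1)(8−9) = 5·6·7·(−1) = −210 ≡ 11, so v_4 = 11^{−1} = 6 (mod 13).
  i = 5 (α = 9): (9−3)(9−2)(9−1)(9−8) = 6·7·8·1 = 336 ≡ 11, so v_5 = 11^{−1} = 6 (mod 13).
  v = [5, 4, 5, 6, 6].
Step 2: syndromes of r = [6, 4, 1, 12, 8] (all sums mod 13).
  S_0 = Σ v_i r_i = 5·6 + 4·4 + 5·1 + 6·12 + 6·8 = 171 ≡ 2.
  S_1 = Σ v_i α_i r_i = 5·3·6 + 4·2·4 + 5·1·1 + 6·8·12 + 6·9·8 = 1135 ≡ 4.
  α_i^2 mod 13 = [9, 4, 1, 12, 3].
  S_2 = Σ v_i α_i^2 r_i = 5·9·6 + 4·4·4 + 5·1·1 + 6·12·12 + 6·3·8 = 1347 ≡ 8.
  S = (2, 4, 8) ≠ 0, so r is not a codeword (an error is present).
Step 3: locate the error. For a single error e at position i, S_ℓ = v_i·e·α_i^ℓ, so α_err = S_1/S_0.
  S_0^{−1} = 2^{−1} = 7 (mod 13), so α_err = 4·7 = 28 ≡ 2 = α_2. Error position i = 2.
  Consistency check: S_2/S_1 = 8·10 = 80 ≡ 2 = α_err ✓ (single-error assumption holds).
Step 4: error magnitude e = S_0/v_2 = S_0·∏_{j≠2}(α_2 − α_j) = 2·10 = 20 ≡ 7 (mod 13).
Step 5: correct position 2: c_2 = r_2 − e = 4 − 7 ≡ 10 (mod 13). Hence c = [6, 10, 1, 12, 8].
  Check: interpolating c through the α_i gives m(x) = 5 + 9·x (degree < 2) with m(α_i) = c_i for every i, so c is indeed a codeword.


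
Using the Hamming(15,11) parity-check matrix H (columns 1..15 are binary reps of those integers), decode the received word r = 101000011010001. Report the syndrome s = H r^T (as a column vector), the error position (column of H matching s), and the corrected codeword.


s = (0, 1, 1, 1)^T, error position = 7, corrected codeword c = 101000111010001

Compute s = H r^T mod 2 one row at a time:
  s_1 = 1 + 1 + 0 + 1 + 0 + 0 + 0 + 1 = 4 ≡ 0 (mod 2).
  s_2 = 0 + 0 + 0 + 0 + 0 + 0 + 0 + 1 = 1 ≡ 1 (mod 2).
  s_3 = 0 + 1 + 0 + 0 + 0 + 1 + 0 + 1 = 3 ≡ 1 (mod 2).
  s_4 = 1 + 1 + 0 + 0 + 1 + 1 + 0 + 1 = 5 ≡ 1 (mod 2).
s = (0, 1, 1, 1)^T — this equals column 7 of H (binary 0111), so error is at position 7.
Correct: flip bit 7 of r = 101000011010001 to get c = 101000111010001.


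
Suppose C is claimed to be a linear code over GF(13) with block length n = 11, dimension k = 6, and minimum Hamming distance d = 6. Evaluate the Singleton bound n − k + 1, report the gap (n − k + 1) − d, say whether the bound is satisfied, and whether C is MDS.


Singleton RHS = n − k + 1 = 6, slack = 0, bound satisfied, MDS.

Singleton bound: d ≤ n − k + 1.
Here n = 11, k = 6, so n − k + 1 = 6.
Given d = 6, check d ≤ 6: YES.
Slack = (n − k + 1) − d = 0.
The code is MDS (slack = 0).
Description: the claimed parameters are [11, 6, 6]_13; such a code would be MDS (meets Singleton bound).


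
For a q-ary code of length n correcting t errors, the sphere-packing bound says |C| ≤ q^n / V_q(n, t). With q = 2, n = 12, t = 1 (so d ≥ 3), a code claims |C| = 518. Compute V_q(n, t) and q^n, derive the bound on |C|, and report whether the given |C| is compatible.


V_q(n, t) = 13, q^n = 4096, Hamming bound = 315, |C| = 518 > bound (violated).

Step 1: Compute V_q(n, t) = Σ_{j=0}^1 C(n, j) (q−1)^j.
  j = 0: C(12,0)·(1)^0 = 1·1 = 1.
  j = 1: C(12,1)·(1)^1 = 12·1 = 12.
  V_q(n, t) = 1 + 12 = 13.
Step 2: q^n = 2^12 = 4096.
Step 3: Hamming bound ⌊q^n / V_q(n,t)⌋ = ⌊4096/13⌋ = 315.
Step 4: Compare |C| = 518 to 315: violated.
The claimed |C| lies above the Hamming bound, so no 2-ary code of length 12 with d ≥ 3 can have 518 codewords.


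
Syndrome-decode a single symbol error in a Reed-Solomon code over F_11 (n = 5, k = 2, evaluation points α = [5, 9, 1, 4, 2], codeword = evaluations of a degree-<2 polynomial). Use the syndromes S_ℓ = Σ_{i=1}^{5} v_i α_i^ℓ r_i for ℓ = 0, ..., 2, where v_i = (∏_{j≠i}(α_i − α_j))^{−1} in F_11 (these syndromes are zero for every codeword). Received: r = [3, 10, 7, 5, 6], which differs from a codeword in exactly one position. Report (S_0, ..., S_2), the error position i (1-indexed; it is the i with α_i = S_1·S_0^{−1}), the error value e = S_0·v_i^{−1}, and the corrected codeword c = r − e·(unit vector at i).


S = (7, 6, 2), error at position 4, error magnitude e = 1, c = [3, 10, 7, 4, 6].

Step 1: column multipliers v_i = (∏_{j≠i}(α_i − α_j))^{−1} mod 11.
  i = 1 (α = 5): (5−9)(5−1)(5−4)(5−2) = (−4)·4·1·3 = −48 ≡ 7, so v_1 = 7^{−1} = 8 (mod 11).
  i = 2 (α = 9): (9−5)(9−1)(9−4)(9−2) = 4·8·5·7 = 1120 ≡ 9, so v_2 = 9^{−1} = 5 (mod 11).
  i = 3 (α = 1): (1−5)(1−9)(1−4)(1−2) = (−4)·(−8)·(−3)·(−1) = 96 ≡ 8, so v_3 = 8^{−1} = 7 (mod 11).
  i = 4 (α = 4): (4−5)(4−9)(4−1)(4−2) = (−1)·(−5)·3·2 = 30 ≡ 8, so v_4 = 8^{−1} = 7 (mod 11).
  i = 5 (α = 2): (2−5)(2−9)(2−1)(2−4) = (−3)·(−7)·1·(−2) = −42 ≡ 2, so v_5 = 2^{−1} = 6 (mod 11).
  v = [8, 5, 7, 7, 6].
Step 2: syndromes of r = [3, 10, 7, 5, 6] (all sums mod 11).
  S_0 = Σ v_i r_i = 8·3 + 5·10 + 7·7 + 7·5 + 6·6 = 194 ≡ 7.
  S_1 = Σ v_i α_i r_i = 8·5·3 + 5·9·10 + 7·1·7 + 7·4·5 + 6·2·6 = 831 ≡ 6.
  α_i^2 mod 11 = [3, 4, 1, 5, 4].
  S_2 = Σ v_i α_i^2 r_i = 8·3·3 + 5·4·10 + 7·1·7 + 7·5·5 + 6·4·6 = 640 ≡ 2.
  S = (7, 6, 2) ≠ 0, so r is not a codeword (an error is present).
Step 3: locate the error. For a single error e at position i, S_ℓ = v_i·e·α_i^ℓ, so α_err = S_1/S_0.
  S_0^{−1} = 7^{−1} = 8 (mod 11), so α_err = 6·8 = 48 ≡ 4 = α_4. Error position i = 4.
  Consistency check: S_2/S_1 = 2·2 = 4 ≡ 4 = α_err ✓ (single-error assumption holds).
Step 4: error magnitude e = S_0/v_4 = S_0·∏_{j≠4}(α_4 − α_j) = 7·8 = 56 ≡ 1 (mod 11).
Step 5: correct position 4: c_4 = r_4 − e = 5 − 1 ≡ 4 (mod 11). Hence c = [3, 10, 7, 4, 6].
  Check: interpolating c through the α_i gives m(x) = 8 + 10·x (degree < 2) with m(α_i) = c_i for every i, so c is indeed a codeword.


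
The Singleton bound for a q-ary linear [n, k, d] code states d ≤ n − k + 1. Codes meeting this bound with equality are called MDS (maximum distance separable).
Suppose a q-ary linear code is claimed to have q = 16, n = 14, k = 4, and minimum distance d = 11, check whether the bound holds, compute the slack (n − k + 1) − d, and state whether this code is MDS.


Singleton RHS = n − k + 1 = 11, slack = 0, bound satisfied, MDS.

Singleton bound: d ≤ n − k + 1.
Here n = 14, k = 4, so n − k + 1 = 11.
Given d = 11, check d ≤ 11: YES.
Slack = (n − k + 1) − d = 0.
The code is MDS (slack = 0).
Description: the claimed parameters are [14, 4, 11]_16; such a code would be MDS (meets Singleton bound).


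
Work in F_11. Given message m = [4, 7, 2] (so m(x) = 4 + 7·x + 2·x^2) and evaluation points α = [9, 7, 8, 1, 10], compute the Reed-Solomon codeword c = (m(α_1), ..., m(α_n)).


c = [9, 8, 1, 2, 10]

Message polynomial: m(x) = 4 + 7·x + 2·x^2 (mod 11).
For each evaluation point α_i, compute m(α_i) mod 11:
  α_1 = 9: Horner steps 2 → 3 → 9, so m(9) = 9.
  α_2 = 7: Horner steps 2 → 10 → 8, so m(7) = 8.
  α_3 = 8: Horner steps 2 → 1 → 1, so m(8) = 1.
  α_4 = 1: Horner steps 2 → 9 → 2, so m(1) = 2.
  α_5 = 10: Horner steps 2 → 5 → 10, so m(10) = 10.
Codeword c = [9, 8, 1, 2, 10] ∈ F_11^5.


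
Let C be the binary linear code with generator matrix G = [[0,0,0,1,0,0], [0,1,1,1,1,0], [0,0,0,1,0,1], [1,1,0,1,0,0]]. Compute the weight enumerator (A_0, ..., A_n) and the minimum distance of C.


Weight distribution: A_0 = 1, A_1 = 2, A_2 = 2, A_3 = 4, A_4 = 5, A_5 = 2. Minimum distance d = 1.

Enumerate all 2^4 = 16 messages m ∈ F_2^4.
For each, compute codeword c = mG in F_2^6, then tally its weight.
  m = 0000 → c = 000000, weight = 0.
  m = 1000 → c = 000100, weight = 1.
  m = 0100 → c = 011110, weight = 4.
  m = 1100 → c = 011010, weight = 3.
  m = 0010 → c = 000101, weight = 2.
  m = 1010 → c = 000001, weight = 1.
  m = 0110 → c = 011011, weight = 4.
  m = 1110 → c = 011111, weight = 5.
  m = 0001 → c = 110100, weight = 3.
  m = 1001 → c = 110000, weight = 2.
  m = 0101 → c = 101010, weight = 3.
  m = 1101 → c = 101110, weight = 4.
  m = 0011 → c = 110001, weight = 3.
  m = 1011 → c = 110101, weight = 4.
  m = 0111 → c = 101111, weight = 5.
  m = 1111 → c = 101011, weight = 4.
Tally weights:
  weight 0: 1 codewords.
  weight 1: 2 codewords.
  weight 2: 2 codewords.
  weight 3: 4 codewords.
  weight 4: 5 codewords.
  weight 5: 2 codewords.
Minimum distance d = smallest w > 0 with A_w > 0 = 1.
Sanity: Σ A_w = 16 = 2^4 = 16 ✓.


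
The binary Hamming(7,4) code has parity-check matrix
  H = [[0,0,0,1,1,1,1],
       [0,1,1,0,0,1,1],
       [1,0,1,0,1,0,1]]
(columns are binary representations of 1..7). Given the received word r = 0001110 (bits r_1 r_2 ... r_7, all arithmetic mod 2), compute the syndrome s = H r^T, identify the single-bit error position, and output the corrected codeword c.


s = (1, 1, 1)^T, error position = 7, corrected codeword c = 0001111

Compute s = H r^T mod 2 one row at a time:
  s_1 = 1 + 1 + 1 + 0 = 3 ≡ 1 (mod 2).
  s_2 = 0 + 0 + 1 + 0 = 1 ≡ 1 (mod 2).
  s_3 = 0 + 0 + 1 + 0 = 1 ≡ 1 (mod 2).
s = (1, 1, 1)^T — this equals column 7 of H (binary 111), so error is at position 7.
Correct: flip bit 7 of r = 0001110 to get c = 0001111.


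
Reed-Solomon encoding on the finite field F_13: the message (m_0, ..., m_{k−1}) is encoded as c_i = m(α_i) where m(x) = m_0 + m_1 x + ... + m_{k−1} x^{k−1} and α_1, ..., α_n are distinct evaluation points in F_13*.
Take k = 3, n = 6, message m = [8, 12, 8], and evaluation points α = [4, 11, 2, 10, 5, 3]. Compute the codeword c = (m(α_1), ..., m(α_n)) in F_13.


c = [2, 3, 12, 5, 8, 12]

Message polynomial: m(x) = 8 + 12·x + 8·x^2 (mod 13).
For each evaluation point α_i, compute m(α_i) mod 13:
  α_1 = 4: Horner steps 8 → 5 → 2, so m(4) = 2.
  α_2 = 11: Horner steps 8 → 9 → 3, so m(11) = 3.
  α_3 = 2: Horner steps 8 → 2 → 12, so m(2) = 12.
  α_4 = 10: Horner steps 8 → 1 → 5, so m(10) = 5.
  α_5 = 5: Horner steps 8 → 0 → 8, so m(5) = 8.
  α_6 = 3: Horner steps 8 → 10 → 12, so m(3) = 12.
Codeword c = [2, 3, 12, 5, 8, 12] ∈ F_13^6.


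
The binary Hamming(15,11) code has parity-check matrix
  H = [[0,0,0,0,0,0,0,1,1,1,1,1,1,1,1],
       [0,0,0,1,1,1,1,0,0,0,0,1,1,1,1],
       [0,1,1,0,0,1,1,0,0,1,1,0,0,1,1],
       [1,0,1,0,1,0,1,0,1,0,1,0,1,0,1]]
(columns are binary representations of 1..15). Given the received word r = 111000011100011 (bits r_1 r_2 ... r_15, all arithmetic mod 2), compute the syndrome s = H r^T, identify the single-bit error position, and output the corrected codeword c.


s = (1, 0, 1, 0)^T, error position = 10, corrected codeword c = 111000011000011

Compute s = H r^T mod 2 one row at a time:
  s_1 = 1 + 1 + 1 + 0 + 0 + 0 + 1 + 1 = 5 ≡ 1 (mod 2).
  s_2 = 0 + 0 + 0 + 0 + 0 + 0 + 1 + 1 = 2 ≡ 0 (mod 2).
  s_3 = 1 + 1 + 0 + 0 + 1 + 0 + 1 + 1 = 5 ≡ 1 (mod 2).
  s_4 = 1 + 1 + 0 + 0 + 1 + 0 + 0 + 1 = 4 ≡ 0 (mod 2).
s = (1, 0, 1, 0)^T — this equals column 10 of H (binary 1010), so error is at position 10.
Correct: flip bit 10 of r = 111000011100011 to get c = 111000011000011.


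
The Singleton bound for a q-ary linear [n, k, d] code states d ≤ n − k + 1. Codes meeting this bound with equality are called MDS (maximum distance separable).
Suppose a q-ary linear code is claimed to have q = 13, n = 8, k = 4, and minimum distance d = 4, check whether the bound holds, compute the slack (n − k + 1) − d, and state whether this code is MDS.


Singleton RHS = n − k + 1 = 5, slack = 1, bound satisfied, not MDS.

Singleton bound: d ≤ n − k + 1.
Here n = 8, k = 4, so n − k + 1 = 5.
Given d = 4, check d ≤ 5: YES.
Slack = (n − k + 1) − d = 1.
The code is NOT MDS (slack = 1 > 0).
Description: the claimed parameters are [8, 4, 4]_13; such a code would be non-MDS.


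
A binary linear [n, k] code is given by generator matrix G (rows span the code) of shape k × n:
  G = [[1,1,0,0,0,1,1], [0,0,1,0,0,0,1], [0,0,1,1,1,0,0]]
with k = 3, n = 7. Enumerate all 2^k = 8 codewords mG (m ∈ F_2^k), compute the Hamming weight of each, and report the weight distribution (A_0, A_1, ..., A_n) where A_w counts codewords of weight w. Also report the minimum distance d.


Weight distribution: A_0 = 1, A_2 = 1, A_3 = 2, A_4 = 2, A_5 = 1, A_7 = 1. Minimum distance d = 2.

Enumerate all 2^3 = 8 messages m ∈ F_2^3.
For each, compute codeword c = mG in F_2^7, then tally its weight.
  m = 000 → c = 0000000, weight = 0.
  m = 100 → c = 1100011, weight = 4.
  m = 010 → c = 0010001, weight = 2.
  m = 110 → c = 1110010, weight = 4.
  m = 001 → c = 0011100, weight = 3.
  m = 101 → c = 1111111, weight = 7.
  m = 011 → c = 0001101, weight = 3.
  m = 111 → c = 1101110, weight = 5.
Tally weights:
  weight 0: 1 codewords.
  weight 2: 1 codewords.
  weight 3: 2 codewords.
  weight 4: 2 codewords.
  weight 5: 1 codewords.
  weight 7: 1 codewords.
Minimum distance d = smallest w > 0 with A_w > 0 = 2.
Sanity: Σ A_w = 8 = 2^3 = 8 ✓.


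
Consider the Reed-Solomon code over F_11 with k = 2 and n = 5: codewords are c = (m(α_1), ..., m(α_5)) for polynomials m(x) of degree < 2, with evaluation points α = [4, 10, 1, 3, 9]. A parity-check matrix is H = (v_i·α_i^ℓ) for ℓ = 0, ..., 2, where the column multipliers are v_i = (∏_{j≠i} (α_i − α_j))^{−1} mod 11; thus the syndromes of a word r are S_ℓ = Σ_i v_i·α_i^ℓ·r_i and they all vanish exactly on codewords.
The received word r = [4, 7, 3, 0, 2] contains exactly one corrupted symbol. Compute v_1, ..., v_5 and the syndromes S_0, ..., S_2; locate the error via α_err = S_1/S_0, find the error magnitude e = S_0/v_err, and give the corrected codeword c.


S = (3, 8, 3), error at position 2, error magnitude e = 1, c = [4, 6, 3, 0, 2].

Step 1: column multipliers v_i = (∏_{j≠i}(α_i − α_j))^{−1} mod 11.
  i = 1 (α = 4): (4−10)(4−1)(4−3)(4−9) = (−6)·3·1·(−5) = 90 ≡ 2, so v_1 = 2^{−1} = 6 (mod 11).
  i = 2 (α = 10): (10−4)(10−1)(10−3)(10−9) = 6·9·7·1 = 378 ≡ 4, so v_2 = 4^{−1} = 3 (mod 11).
  i = 3 (α = 1): (1−4)(1−10)(1−3)(1−9) = (−3)·(−9)·(−2)·(−8) = 432 ≡ 3, so v_3 = 3^{−1} = 4 (mod 11).
  i = 4 (α = 3): (3−4)(3−10)(3−1)(3−9) = (−1)·(−7)·2·(−6) = −84 ≡ 4, so v_4 = 4^{−1} = 3 (mod 11).
  i = 5 (α = 9): (9−4)(9−10)(9−1)(9−3) = 5·(−1)·8·6 = −240 ≡ 2, so v_5 = 2^{−1} = 6 (mod 11).
  v = [6, 3, 4, 3, 6].
Step 2: syndromes of r = [4, 7, 3, 0, 2] (all sums mod 11).
  S_0 = Σ v_i r_i = 6·4 + 3·7 + 4·3 + 3·0 + 6·2 = 69 ≡ 3.
  S_1 = Σ v_i α_i r_i = 6·4·4 + 3·10·7 + 4·1·3 + 3·3·0 + 6·9·2 = 426 ≡ 8.
  α_i^2 mod 11 = [5, 1, 1, 9, 4].
  S_2 = Σ v_i α_i^2 r_i = 6·5·4 + 3·1·7 + 4·1·3 + 3·9·0 + 6·4·2 = 201 ≡ 3.
  S = (3, 8, 3) ≠ 0, so r is not a codeword (an error is present).
Step 3: locate the error. For a single error e at position i, S_ℓ = v_i·e·α_i^ℓ, so α_err = S_1/S_0.
  S_0^{−1} = 3^{−1} = 4 (mod 11), so α_err = 8·4 = 32 ≡ 10 = α_2. Error position i = 2.
  Consistency check: S_2/S_1 = 3·7 = 21 ≡ 10 = α_err ✓ (single-error assumption holds).
Step 4: error magnitude e = S_0/v_2 = S_0·∏_{j≠2}(α_2 − α_j) = 3·4 = 12 ≡ 1 (mod 11).
Step 5: correct position 2: c_2 = r_2 − e = 7 − 1 ≡ 6 (mod 11). Hence c = [4, 6, 3, 0, 2].
  Check: interpolating c through the α_i gives m(x) = 10 + 4·x (degree < 2) with m(α_i) = c_i for every i, so c is indeed a codeword.


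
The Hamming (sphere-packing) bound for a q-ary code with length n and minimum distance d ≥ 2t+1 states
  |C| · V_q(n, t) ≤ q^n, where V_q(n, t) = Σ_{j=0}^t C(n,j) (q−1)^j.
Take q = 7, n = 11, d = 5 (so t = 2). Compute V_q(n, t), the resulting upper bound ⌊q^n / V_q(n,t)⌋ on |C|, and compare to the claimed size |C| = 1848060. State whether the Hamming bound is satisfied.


V_q(n, t) = 2047, q^n = 1977326743, Hamming bound = 965963, |C| = 1848060 > bound (violated).

Step 1: Compute V_q(n, t) = Σ_{j=0}^2 C(n, j) (q−1)^j.
  j = 0: C(11,0)·(6)^0 = 1·1 = 1.
  j = 1: C(11,1)·(6)^1 = 11·6 = 66.
  j = 2: C(11,2)·(6)^2 = 55·36 = 1980.
  V_q(n, t) = 1 + 66 + 1980 = 2047.
Step 2: q^n = 7^11 = 1977326743.
Step 3: Hamming bound ⌊q^n / V_q(n,t)⌋ = ⌊1977326743/2047⌋ = 965963.
Step 4: Compare |C| = 1848060 to 965963: violated.
The claimed |C| lies above the Hamming bound, so no 7-ary code of length 11 with d ≥ 5 can have 1848060 codewords.


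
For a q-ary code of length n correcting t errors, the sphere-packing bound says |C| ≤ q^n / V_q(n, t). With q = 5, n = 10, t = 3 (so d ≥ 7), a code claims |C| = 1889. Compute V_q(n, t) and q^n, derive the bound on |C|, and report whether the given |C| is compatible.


V_q(n, t) = 8441, q^n = 9765625, Hamming bound = 1156, |C| = 1889 > bound (violated).

Step 1: Compute V_q(n, t) = Σ_{j=0}^3 C(n, j) (q−1)^j.
  j = 0: C(10,0)·(4)^0 = 1·1 = 1.
  j = 1: C(10,1)·(4)^1 = 10·4 = 40.
  j = 2: C(10,2)·(4)^2 = 45·16 = 720.
  j = 3: C(10,3)·(4)^3 = 120·64 = 7680.
  V_q(n, t) = 1 + 40 + 720 + 7680 = 8441.
Step 2: q^n = 5^10 = 9765625.
Step 3: Hamming bound ⌊q^n / V_q(n,t)⌋ = ⌊9765625/8441⌋ = 1156.
Step 4: Compare |C| = 1889 to 1156: violated.
The claimed |C| lies above the Hamming bound, so no 5-ary code of length 10 with d ≥ 7 can have 1889 codewords.


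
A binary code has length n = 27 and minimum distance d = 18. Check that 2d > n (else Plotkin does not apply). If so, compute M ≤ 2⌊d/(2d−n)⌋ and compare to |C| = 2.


Plotkin bound M ≤ 4; given |C| = 2 ≤ bound (satisfied).

Check applicability: 2d = 36, n = 27.
2d − n = 9 > 0, so Plotkin applies.
Compute d/(2d−n) = 18/9 ≈ 2.0000.
⌊d/(2d−n)⌋ = 2.
Plotkin bound: M ≤ 2·2 = 4.
Given |C| = 2, check: satisfied.
This |C| is below the Plotkin bound.


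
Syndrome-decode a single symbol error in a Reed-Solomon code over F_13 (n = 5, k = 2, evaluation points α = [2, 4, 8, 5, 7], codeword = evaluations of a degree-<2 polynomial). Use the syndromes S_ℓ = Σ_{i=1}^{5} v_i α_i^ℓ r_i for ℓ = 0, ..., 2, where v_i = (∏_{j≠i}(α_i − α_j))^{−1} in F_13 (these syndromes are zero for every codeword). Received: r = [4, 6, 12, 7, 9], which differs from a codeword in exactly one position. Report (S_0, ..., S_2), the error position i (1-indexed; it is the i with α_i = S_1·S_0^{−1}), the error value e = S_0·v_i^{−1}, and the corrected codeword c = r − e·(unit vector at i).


S = (4, 6, 9), error at position 3, error magnitude e = 2, c = [4, 6, 10, 7, 9].

Step 1: column multipliers v_i = (∏_{j≠i}(α_i − α_j))^{−1} mod 13.
  i = 1 (α = 2): (2−4)(2−8)(2−5)(2−7) = (−2)·(−6)·(−3)·(−5) = 180 ≡ 11, so v_1 = 11^{−1} = 6 (mod 13).
  i = 2 (α = 4): (4−2)(4−8)(4−5)(4−7) = 2·(−4)·(−1)·(−3) = −24 ≡ 2, so v_2 = 2^{−1} = 7 (mod 13).
  i = 3 (α = 8): (8−2)(8−4)(8−5)(8−7) = 6·4·3·1 = 72 ≡ 7, so v_3 = 7^{−1} = 2 (mod 13).
  i = 4 (α = 5): (5−2)(5−4)(5−8)(5−7) = 3·1·(−3)·(−2) = 18 ≡ 5, so v_4 = 5^{−1} = 8 (mod 13).
  i = 5 (α = 7): (7−2)(7−4)(7−8)(7−5) = 5·3·(−1)·2 = −30 ≡ 9, so v_5 = 9^{−1} = 3 (mod 13).
  v = [6, 7, 2, 8, 3].
Step 2: syndromes of r = [4, 6, 12, 7, 9] (all sums mod 13).
  S_0 = Σ v_i r_i = 6·4 + 7·6 + 2·12 + 8·7 + 3·9 = 173 ≡ 4.
  S_1 = Σ v_i α_i r_i = 6·2·4 + 7·4·6 + 2·8·12 + 8·5·7 + 3·7·9 = 877 ≡ 6.
  α_i^2 mod 13 = [4, 3, 12, 12, 10].
  S_2 = Σ v_i α_i^2 r_i = 6·4·4 + 7·3·6 + 2·12·12 + 8·12·7 + 3·10·9 = 1452 ≡ 9.
  S = (4, 6, 9) ≠ 0, so r is not a codeword (an error is present).
Step 3: locate the error. For a single error e at position i, S_ℓ = v_i·e·α_i^ℓ, so α_err = S_1/S_0.
  S_0^{−1} = 4^{−1} = 10 (mod 13), so α_err = 6·10 = 60 ≡ 8 = α_3. Error position i = 3.
  Consistency check: S_2/S_1 = 9·11 = 99 ≡ 8 = α_err ✓ (single-error assumption holds).
Step 4: error magnitude e = S_0/v_3 = S_0·∏_{j≠3}(α_3 − α_j) = 4·7 = 28 ≡ 2 (mod 13).
Step 5: correct position 3: c_3 = r_3 − e = 12 − 2 ≡ 10 (mod 13). Hence c = [4, 6, 10, 7, 9].
  Check: interpolating c through the α_i gives m(x) = 2 + 1·x (degree < 2) with m(α_i) = c_i for every i, so c is indeed a codeword.


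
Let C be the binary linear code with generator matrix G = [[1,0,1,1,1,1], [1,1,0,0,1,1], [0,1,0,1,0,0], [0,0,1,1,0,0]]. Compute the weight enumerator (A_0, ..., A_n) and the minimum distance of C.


Weight distribution: A_0 = 1, A_1 = 3, A_2 = 3, A_3 = 2, A_4 = 3, A_5 = 3, A_6 = 1. Minimum distance d = 1.

Enumerate all 2^4 = 16 messages m ∈ F_2^4.
For each, compute codeword c = mG in F_2^6, then tally its weight.
  m = 0000 → c = 000000, weight = 0.
  m = 1000 → c = 101111, weight = 5.
  m = 0100 → c = 110011, weight = 4.
  m = 1100 → c = 011100, weight = 3.
  m = 0010 → c = 010100, weight = 2.
  m = 1010 → c = 111011, weight = 5.
  m = 0110 → c = 100111, weight = 4.
  m = 1110 → c = 001000, weight = 1.
  m = 0001 → c = 001100, weight = 2.
  m = 1001 → c = 100011, weight = 3.
  m = 0101 → c = 111111, weight = 6.
  m = 1101 → c = 010000, weight = 1.
  m = 0011 → c = 011000, weight = 2.
  m = 1011 → c = 110111, weight = 5.
  m = 0111 → c = 101011, weight = 4.
  m = 1111 → c = 000100, weight = 1.
Tally weights:
  weight 0: 1 codewords.
  weight 1: 3 codewords.
  weight 2: 3 codewords.
  weight 3: 2 codewords.
  weight 4: 3 codewords.
  weight 5: 3 codewords.
  weight 6: 1 codewords.
Minimum distance d = smallest w > 0 with A_w > 0 = 1.
Sanity: Σ A_w = 16 = 2^4 = 16 ✓.


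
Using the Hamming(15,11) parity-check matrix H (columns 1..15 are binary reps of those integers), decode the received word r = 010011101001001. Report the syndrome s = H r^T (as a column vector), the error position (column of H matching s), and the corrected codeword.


s = (1, 1, 0, 0)^T, error position = 12, corrected codeword c = 010011101000001

Compute s = H r^T mod 2 one row at a time:
  s_1 = 0 + 1 + 0 + 0 + 1 + 0 + 0 + 1 = 3 ≡ 1 (mod 2).
  s_2 = 0 + 1 + 1 + 1 + 1 + 0 + 0 + 1 = 5 ≡ 1 (mod 2).
  s_3 = 1 + 0 + 1 + 1 + 0 + 0 + 0 + 1 = 4 ≡ 0 (mod 2).
  s_4 = 0 + 0 + 1 + 1 + 1 + 0 + 0 + 1 = 4 ≡ 0 (mod 2).
s = (1, 1, 0, 0)^T — this equals column 12 of H (binary 1100), so error is at position 12.
Correct: flip bit 12 of r = 010011101001001 to get c = 010011101000001.


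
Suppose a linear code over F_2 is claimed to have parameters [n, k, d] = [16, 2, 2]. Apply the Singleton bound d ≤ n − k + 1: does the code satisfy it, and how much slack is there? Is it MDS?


Singleton RHS = n − k + 1 = 15, slack = 13, bound satisfied, not MDS.

Singleton bound: d ≤ n − k + 1.
Here n = 16, k = 2, so n − k + 1 = 15.
Given d = 2, check d ≤ 15: YES.
Slack = (n − k + 1) − d = 13.
The code is NOT MDS (slack = 13 > 0).
Description: the claimed parameters are [16, 2, 2]_2; such a code would be non-MDS.


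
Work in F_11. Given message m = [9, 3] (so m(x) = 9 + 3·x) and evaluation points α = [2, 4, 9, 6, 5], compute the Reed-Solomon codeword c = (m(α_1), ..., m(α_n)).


c = [4, 10, 3, 5, 2]

Message polynomial: m(x) = 9 + 3·x (mod 11).
For each evaluation point α_i, compute m(α_i) mod 11:
  α_1 = 2: Horner steps 3 → 4, so m(2) = 4.
  α_2 = 4: Horner steps 3 → 10, so m(4) = 10.
  α_3 = 9: Horner steps 3 → 3, so m(9) = 3.
  α_4 = 6: Horner steps 3 → 5, so m(6) = 5.
  α_5 = 5: Horner steps 3 → 2, so m(5) = 2.
Codeword c = [4, 10, 3, 5, 2] ∈ F_11^5.


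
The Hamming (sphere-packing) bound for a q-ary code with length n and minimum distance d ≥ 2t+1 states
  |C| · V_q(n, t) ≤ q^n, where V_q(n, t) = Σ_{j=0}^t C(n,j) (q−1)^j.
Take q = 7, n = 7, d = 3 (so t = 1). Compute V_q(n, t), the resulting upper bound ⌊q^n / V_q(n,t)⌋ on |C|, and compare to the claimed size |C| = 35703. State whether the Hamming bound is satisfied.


V_q(n, t) = 43, q^n = 823543, Hamming bound = 19152, |C| = 35703 > bound (violated).

Step 1: Compute V_q(n, t) = Σ_{j=0}^1 C(n, j) (q−1)^j.
  j = 0: C(7,0)·(6)^0 = 1·1 = 1.
  j = 1: C(7,1)·(6)^1 = 7·6 = 42.
  V_q(n, t) = 1 + 42 = 43.
Step 2: q^n = 7^7 = 823543.
Step 3: Hamming bound ⌊q^n / V_q(n,t)⌋ = ⌊823543/43⌋ = 19152.
Step 4: Compare |C| = 35703 to 19152: violated.
The claimed |C| lies above the Hamming bound, so no 7-ary code of length 7 with d ≥ 3 can have 35703 codewords.


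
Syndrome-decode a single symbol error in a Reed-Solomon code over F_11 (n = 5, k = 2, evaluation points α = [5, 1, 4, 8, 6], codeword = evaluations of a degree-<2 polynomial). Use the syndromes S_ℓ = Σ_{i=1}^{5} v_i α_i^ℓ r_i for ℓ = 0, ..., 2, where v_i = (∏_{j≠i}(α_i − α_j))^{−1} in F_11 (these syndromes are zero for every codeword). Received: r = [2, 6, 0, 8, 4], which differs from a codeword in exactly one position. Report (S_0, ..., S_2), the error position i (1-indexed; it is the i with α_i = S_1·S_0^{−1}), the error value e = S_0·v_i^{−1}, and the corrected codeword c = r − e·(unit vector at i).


S = (6, 6, 6), error at position 2, error magnitude e = 1, c = [2, 5, 0, 8, 4].

Step 1: column multipliers v_i = (∏_{j≠i}(α_i − α_j))^{−1} mod 11.
  i = 1 (α = 5): (5−1)(5−4)(5−8)(5−6) = 4·1·(−3)·(−1) = 12 ≡ 1, so v_1 = 1^{−1} = 1 (mod 11).
  i = 2 (α = 1): (1−5)(1−4)(1−8)(1−6) = (−4)·(−3)·(−7)·(−5) = 420 ≡ 2, so v_2 = 2^{−1} = 6 (mod 11).
  i = 3 (α = 4): (4−5)(4−1)(4−8)(4−6) = (−1)·3·(−4)·(−2) = −24 ≡ 9, so v_3 = 9^{−1} = 5 (mod 11).
  i = 4 (α = 8): (8−5)(8−1)(8−4)(8−6) = 3·7·4·2 = 168 ≡ 3, so v_4 = 3^{−1} = 4 (mod 11).
  i = 5 (α = 6): (6−5)(6−1)(6−4)(6−8) = 1·5·2·(−2) = −20 ≡ 2, so v_5 = 2^{−1} = 6 (mod 11).
  v = [1, 6, 5, 4, 6].
Step 2: syndromes of r = [2, 6, 0, 8, 4] (all sums mod 11).
  S_0 = Σ v_i r_i = 1·2 + 6·6 + 5·0 + 4·8 + 6·4 = 94 ≡ 6.
  S_1 = Σ v_i α_i r_i = 1·5·2 + 6·1·6 + 5·4·0 + 4·8·8 + 6·6·4 = 446 ≡ 6.
  α_i^2 mod 11 = [3, 1, 5, 9, 3].
  S_2 = Σ v_i α_i^2 r_i = 1·3·2 + 6·1·6 + 5·5·0 + 4·9·8 + 6·3·4 = 402 ≡ 6.
  S = (6, 6, 6) ≠ 0, so r is not a codeword (an error is present).
Step 3: locate the error. For a single error e at position i, S_ℓ = v_i·e·α_i^ℓ, so α_err = S_1/S_0.
  S_0^{−1} = 6^{−1} = 2 (mod 11), so α_err = 6·2 = 12 ≡ 1 = α_2. Error position i = 2.
  Consistency check: S_2/S_1 = 6·2 = 12 ≡ 1 = α_err ✓ (single-error assumption holds).
Step 4: error magnitude e = S_0/v_2 = S_0·∏_{j≠2}(α_2 − α_j) = 6·2 = 12 ≡ 1 (mod 11).
Step 5: correct position 2: c_2 = r_2 − e = 6 − 1 ≡ 5 (mod 11). Hence c = [2, 5, 0, 8, 4].
  Check: interpolating c through the α_i gives m(x) = 3 + 2·x (degree < 2) with m(α_i) = c_i for every i, so c is indeed a codeword.


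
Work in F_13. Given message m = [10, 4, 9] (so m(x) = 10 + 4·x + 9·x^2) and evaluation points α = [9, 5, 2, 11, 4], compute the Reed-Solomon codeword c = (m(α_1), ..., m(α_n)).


c = [8, 8, 2, 12, 1]

Message polynomial: m(x) = 10 + 4·x + 9·x^2 (mod 13).
For each evaluation point α_i, compute m(α_i) mod 13:
  α_1 = 9: Horner steps 9 → 7 → 8, so m(9) = 8.
  α_2 = 5: Horner steps 9 → 10 → 8, so m(5) = 8.
  α_3 = 2: Horner steps 9 → 9 → 2, so m(2) = 2.
  α_4 = 11: Horner steps 9 → 12 → 12, so m(11) = 12.
  α_5 = 4: Horner steps 9 → 1 → 1, so m(4) = 1.
Codeword c = [8, 8, 2, 12, 1] ∈ F_13^5.
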